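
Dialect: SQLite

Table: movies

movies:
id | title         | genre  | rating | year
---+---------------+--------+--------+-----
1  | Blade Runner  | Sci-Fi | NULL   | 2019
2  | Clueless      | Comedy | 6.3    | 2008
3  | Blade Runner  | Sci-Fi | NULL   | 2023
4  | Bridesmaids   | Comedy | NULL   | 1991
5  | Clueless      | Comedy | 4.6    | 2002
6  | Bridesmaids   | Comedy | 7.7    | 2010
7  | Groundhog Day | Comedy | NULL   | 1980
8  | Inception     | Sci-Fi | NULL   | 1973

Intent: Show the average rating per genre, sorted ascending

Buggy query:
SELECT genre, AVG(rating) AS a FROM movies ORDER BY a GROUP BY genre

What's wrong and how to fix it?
Bug: GROUP BY must precede ORDER BY

Fix: Reorder: SELECT … FROM … GROUP BY … ORDER BY …

Corrected query:
SELECT genre, AVG(rating) AS a FROM movies GROUP BY genre ORDER BY a

Result:
genre  | a   
-------+-----
Sci-Fi | NULL
Comedy | 6.2 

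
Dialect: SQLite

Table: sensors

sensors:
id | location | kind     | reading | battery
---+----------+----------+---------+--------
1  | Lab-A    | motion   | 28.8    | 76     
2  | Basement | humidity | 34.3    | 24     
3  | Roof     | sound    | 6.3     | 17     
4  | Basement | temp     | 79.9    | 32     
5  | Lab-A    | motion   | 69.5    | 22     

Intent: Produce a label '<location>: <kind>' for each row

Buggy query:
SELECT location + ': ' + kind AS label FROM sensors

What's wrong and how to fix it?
Bug: SQLite uses || for string concatenation; + coerces text to numbers (yielding 0)

Fix: Use the || operator for string concatenation

Corrected query:
SELECT location || ': ' || kind AS label FROM sensors

Result:
label             
------------------
Lab-A: motion     
Basement: humidity
Roof: sound       
Basement: temp    
Lab-A: motion     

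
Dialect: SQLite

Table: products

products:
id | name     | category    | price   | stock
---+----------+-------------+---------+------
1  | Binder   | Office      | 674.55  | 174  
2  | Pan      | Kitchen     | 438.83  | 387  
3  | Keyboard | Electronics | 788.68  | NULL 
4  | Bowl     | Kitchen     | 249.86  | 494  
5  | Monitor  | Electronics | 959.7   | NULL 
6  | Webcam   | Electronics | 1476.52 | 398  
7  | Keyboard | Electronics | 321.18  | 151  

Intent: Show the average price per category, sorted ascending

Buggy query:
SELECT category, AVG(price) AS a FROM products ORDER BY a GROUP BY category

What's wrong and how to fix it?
Bug: ORDER BY appears before GROUP BY; SQL clause order requires GROUP BY first

Fix: Reorder: SELECT … FROM … GROUP BY … ORDER BY …

Corrected query:
SELECT category, AVG(price) AS a FROM products GROUP BY category ORDER BY a

Result:
category    | a      
------------+--------
Kitchen     | 344.345
Office      | 674.55 
Electronics | 886.52 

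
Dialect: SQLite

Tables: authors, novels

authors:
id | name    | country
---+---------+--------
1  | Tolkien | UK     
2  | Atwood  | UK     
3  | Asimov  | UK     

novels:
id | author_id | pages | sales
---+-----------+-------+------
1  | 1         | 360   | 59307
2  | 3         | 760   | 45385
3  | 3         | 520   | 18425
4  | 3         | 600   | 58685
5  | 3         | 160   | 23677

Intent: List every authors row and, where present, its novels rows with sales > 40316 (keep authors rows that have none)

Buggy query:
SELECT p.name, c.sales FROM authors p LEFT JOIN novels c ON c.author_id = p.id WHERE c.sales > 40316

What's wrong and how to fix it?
Bug: Filtering c.sales in WHERE discards the NULL rows produced by LEFT JOIN, turning it into an inner join

Fix: Move the right-table condition into the ON clause so unmatched parents are kept

Corrected query:
SELECT p.name, c.sales FROM authors p LEFT JOIN novels c ON c.author_id = p.id AND c.sales > 40316

Result:
name    | sales
--------+------
Tolkien | 59307
Atwood  | NULL 
Asimov  | 45385
Asimov  | 58685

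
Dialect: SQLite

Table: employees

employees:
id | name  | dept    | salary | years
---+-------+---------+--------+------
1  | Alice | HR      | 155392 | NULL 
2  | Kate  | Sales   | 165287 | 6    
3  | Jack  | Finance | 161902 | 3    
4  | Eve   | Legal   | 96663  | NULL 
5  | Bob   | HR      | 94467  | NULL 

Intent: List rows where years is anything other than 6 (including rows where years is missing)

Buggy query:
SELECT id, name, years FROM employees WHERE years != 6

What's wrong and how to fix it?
Bug: 'years != 6' is unknown when years is NULL, so NULL rows are silently excluded

Fix: Add an explicit OR years IS NULL to include the missing-value rows

Corrected query:
SELECT id, name, years FROM employees WHERE years != 6 OR years IS NULL

Result:
id | name  | years
---+-------+------
1  | Alice | NULL 
3  | Jack  | 3    
4  | Eve   | NULL 
5  | Bob   | NULL 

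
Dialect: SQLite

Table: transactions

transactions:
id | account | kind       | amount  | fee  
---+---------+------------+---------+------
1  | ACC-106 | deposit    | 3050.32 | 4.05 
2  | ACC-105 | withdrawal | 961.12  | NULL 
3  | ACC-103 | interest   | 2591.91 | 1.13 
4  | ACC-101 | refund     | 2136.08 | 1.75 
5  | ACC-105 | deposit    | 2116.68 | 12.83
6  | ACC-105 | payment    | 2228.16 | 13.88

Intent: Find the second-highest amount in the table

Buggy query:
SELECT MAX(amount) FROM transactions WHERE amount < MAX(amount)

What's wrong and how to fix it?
Bug: The inner MAX is an aggregate inside WHERE, which is not allowed

Fix: Put the inner MAX in a scalar subquery

Corrected query:
SELECT MAX(amount) FROM transactions WHERE amount < (SELECT MAX(amount) FROM transactions)

Result:
MAX(amount)
-----------
2591.91    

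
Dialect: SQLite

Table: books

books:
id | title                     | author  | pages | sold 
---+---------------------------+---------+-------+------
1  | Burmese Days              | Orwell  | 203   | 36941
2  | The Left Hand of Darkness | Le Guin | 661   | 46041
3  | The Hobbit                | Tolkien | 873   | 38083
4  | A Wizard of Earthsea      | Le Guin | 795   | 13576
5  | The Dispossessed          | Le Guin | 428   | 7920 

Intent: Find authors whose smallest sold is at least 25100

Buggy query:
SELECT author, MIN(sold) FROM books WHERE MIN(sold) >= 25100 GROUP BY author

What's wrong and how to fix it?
Bug: Aggregates like MIN are computed per group after WHERE runs

Fix: Replace WHERE with HAVING after the GROUP BY

Corrected query:
SELECT author, MIN(sold) FROM books GROUP BY author HAVING MIN(sold) >= 25100

Result:
author  | MIN(sold)
--------+----------
Orwell  | 36941    
Tolkien | 38083    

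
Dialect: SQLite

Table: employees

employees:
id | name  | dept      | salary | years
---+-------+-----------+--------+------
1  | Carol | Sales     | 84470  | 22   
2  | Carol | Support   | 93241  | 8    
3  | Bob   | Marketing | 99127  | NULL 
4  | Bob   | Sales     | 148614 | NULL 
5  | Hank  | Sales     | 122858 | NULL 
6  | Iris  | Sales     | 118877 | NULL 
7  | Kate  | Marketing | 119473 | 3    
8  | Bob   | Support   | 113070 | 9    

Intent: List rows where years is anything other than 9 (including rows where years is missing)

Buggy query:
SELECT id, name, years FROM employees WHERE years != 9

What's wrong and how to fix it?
Bug: Inequality against NULL is unknown, not true; rows with NULL are dropped

Fix: Add an explicit OR years IS NULL to include the missing-value rows

Corrected query:
SELECT id, name, years FROM employees WHERE years != 9 OR years IS NULL

Result:
id | name  | years
---+-------+------
1  | Carol | 22   
2  | Carol | 8    
3  | Bob   | NULL 
4  | Bob   | NULL 
5  | Hank  | NULL 
6  | Iris  | NULL 
7  | Kate  | 3    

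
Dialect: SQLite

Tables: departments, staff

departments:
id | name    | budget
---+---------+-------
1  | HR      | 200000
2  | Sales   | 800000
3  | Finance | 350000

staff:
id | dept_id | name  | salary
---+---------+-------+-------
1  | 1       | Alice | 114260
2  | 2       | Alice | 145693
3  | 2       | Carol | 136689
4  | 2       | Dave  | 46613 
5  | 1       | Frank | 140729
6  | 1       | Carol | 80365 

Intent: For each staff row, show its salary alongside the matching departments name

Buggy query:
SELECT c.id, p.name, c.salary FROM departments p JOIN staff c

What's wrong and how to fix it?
Bug: Missing join condition: each staff row is matched to all departments rows instead of just its own

Fix: Add ON c.dept_id = p.id to the JOIN

Corrected query:
SELECT c.id, p.name, c.salary FROM departments p JOIN staff c ON c.dept_id = p.id

Result:
id | name  | salary
---+-------+-------
1  | HR    | 114260
2  | Sales | 145693
3  | Sales | 136689
4  | Sales | 46613 
5  | HR    | 140729
6  | HR    | 80365 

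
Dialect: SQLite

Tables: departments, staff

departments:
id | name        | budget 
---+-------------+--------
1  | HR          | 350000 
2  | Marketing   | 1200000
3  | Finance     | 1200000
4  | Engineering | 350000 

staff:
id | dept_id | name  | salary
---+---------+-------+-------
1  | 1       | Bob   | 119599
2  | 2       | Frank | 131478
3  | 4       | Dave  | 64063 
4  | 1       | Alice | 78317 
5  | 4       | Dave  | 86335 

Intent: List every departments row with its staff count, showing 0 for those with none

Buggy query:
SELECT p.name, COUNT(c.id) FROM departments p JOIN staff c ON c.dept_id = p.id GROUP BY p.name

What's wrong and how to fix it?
Bug: INNER JOIN drops departments rows that have no matching staff rows

Fix: Switch to LEFT JOIN to retain unmatched parent rows

Corrected query:
SELECT p.name, COUNT(c.id) FROM departments p LEFT JOIN staff c ON c.dept_id = p.id GROUP BY p.name

Result:
name        | COUNT(c.id)
------------+------------
Engineering | 2          
Finance     | 0          
HR          | 2          
Marketing   | 1          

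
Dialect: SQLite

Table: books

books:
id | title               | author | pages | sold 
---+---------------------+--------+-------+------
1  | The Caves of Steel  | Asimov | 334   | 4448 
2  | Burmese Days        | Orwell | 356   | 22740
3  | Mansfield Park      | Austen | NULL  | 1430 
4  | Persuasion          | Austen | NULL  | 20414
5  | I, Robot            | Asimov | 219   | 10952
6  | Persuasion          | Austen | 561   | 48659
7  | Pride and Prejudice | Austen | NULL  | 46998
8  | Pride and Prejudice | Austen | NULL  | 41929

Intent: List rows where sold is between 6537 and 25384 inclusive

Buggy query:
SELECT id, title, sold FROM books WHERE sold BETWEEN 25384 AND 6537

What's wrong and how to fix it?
Bug: The bounds are reversed; BETWEEN a AND b requires a <= b to match anything

Fix: Write BETWEEN 6537 AND 25384

Corrected query:
SELECT id, title, sold FROM books WHERE sold BETWEEN 6537 AND 25384

Result:
id | title        | sold 
---+--------------+------
2  | Burmese Days | 22740
4  | Persuasion   | 20414
5  | I, Robot     | 10952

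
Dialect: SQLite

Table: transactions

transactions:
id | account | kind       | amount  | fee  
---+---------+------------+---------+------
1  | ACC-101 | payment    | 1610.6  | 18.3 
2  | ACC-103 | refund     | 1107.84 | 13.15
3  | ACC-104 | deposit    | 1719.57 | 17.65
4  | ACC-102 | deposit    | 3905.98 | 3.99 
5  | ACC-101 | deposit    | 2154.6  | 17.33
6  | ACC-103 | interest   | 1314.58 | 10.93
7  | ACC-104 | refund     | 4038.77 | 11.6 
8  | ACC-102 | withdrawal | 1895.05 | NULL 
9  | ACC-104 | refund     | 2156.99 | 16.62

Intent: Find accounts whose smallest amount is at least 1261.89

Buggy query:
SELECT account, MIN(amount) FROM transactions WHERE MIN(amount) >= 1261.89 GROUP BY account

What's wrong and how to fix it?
Bug: MIN() in WHERE is a misuse of aggregate

Fix: Use HAVING for the per-group MIN condition

Corrected query:
SELECT account, MIN(amount) FROM transactions GROUP BY account HAVING MIN(amount) >= 1261.89

Result:
account | MIN(amount)
--------+------------
ACC-101 | 1610.6     
ACC-102 | 1895.05    
ACC-104 | 1719.57    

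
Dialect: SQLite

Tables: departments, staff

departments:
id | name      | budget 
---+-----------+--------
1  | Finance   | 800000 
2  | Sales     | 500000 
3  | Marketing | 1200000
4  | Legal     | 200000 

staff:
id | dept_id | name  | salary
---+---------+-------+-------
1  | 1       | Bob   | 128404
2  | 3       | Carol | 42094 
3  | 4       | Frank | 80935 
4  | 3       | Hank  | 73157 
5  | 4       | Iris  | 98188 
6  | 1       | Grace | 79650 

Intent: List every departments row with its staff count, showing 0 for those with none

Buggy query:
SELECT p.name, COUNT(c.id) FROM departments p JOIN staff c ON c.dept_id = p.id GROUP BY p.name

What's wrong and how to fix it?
Bug: An inner join excludes parents with zero children

Fix: Use LEFT JOIN so parents without children still appear (COUNT(c.id) gives 0)

Corrected query:
SELECT p.name, COUNT(c.id) FROM departments p LEFT JOIN staff c ON c.dept_id = p.id GROUP BY p.name

Result:
name      | COUNT(c.id)
----------+------------
Finance   | 2          
Legal     | 2          
Marketing | 2          
Sales     | 0          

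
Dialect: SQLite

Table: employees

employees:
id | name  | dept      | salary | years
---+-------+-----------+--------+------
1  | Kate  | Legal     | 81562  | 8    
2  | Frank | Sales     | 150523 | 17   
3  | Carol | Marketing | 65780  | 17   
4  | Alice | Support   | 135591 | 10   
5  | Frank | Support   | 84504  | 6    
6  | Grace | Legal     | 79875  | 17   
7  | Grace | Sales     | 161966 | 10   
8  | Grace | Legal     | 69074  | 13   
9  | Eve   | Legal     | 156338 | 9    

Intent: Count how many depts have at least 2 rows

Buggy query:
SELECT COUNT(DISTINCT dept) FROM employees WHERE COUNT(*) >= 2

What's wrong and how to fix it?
Bug: WHERE filters individual rows, not groups, so a group-level COUNT is invalid there

Fix: Group first with HAVING COUNT(*) >= 2, then COUNT the resulting groups

Corrected query:
SELECT COUNT(*) FROM (SELECT dept FROM employees GROUP BY dept HAVING COUNT(*) >= 2)

Result:
COUNT(*)
--------
3       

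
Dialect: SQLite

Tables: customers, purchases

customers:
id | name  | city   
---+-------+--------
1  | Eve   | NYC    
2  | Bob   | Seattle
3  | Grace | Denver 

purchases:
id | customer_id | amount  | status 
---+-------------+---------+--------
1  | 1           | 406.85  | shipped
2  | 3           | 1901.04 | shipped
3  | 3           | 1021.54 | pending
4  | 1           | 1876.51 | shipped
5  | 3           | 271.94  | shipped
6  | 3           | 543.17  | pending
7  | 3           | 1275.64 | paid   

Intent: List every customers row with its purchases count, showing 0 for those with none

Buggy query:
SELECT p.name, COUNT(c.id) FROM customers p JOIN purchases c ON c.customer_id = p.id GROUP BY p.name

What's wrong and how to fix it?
Bug: An inner join excludes parents with zero children

Fix: Switch to LEFT JOIN to retain unmatched parent rows

Corrected query:
SELECT p.name, COUNT(c.id) FROM customers p LEFT JOIN purchases c ON c.customer_id = p.id GROUP BY p.name

Result:
name  | COUNT(c.id)
------+------------
Bob   | 0          
Eve   | 2          
Grace | 5          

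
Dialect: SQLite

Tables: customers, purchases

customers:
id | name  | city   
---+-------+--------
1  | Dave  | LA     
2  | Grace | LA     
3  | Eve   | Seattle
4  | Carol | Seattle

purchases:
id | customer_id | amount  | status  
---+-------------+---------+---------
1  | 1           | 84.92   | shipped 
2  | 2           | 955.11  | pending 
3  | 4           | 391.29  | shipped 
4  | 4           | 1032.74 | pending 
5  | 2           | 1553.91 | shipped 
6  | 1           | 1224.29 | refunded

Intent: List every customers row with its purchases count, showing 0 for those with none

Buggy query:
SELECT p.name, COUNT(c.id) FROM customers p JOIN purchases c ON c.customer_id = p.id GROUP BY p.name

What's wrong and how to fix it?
Bug: INNER JOIN drops customers rows that have no matching purchases rows

Fix: Switch to LEFT JOIN to retain unmatched parent rows

Corrected query:
SELECT p.name, COUNT(c.id) FROM customers p LEFT JOIN purchases c ON c.customer_id = p.id GROUP BY p.name

Result:
name  | COUNT(c.id)
------+------------
Carol | 2          
Dave  | 2          
Eve   | 0          
Grace | 2          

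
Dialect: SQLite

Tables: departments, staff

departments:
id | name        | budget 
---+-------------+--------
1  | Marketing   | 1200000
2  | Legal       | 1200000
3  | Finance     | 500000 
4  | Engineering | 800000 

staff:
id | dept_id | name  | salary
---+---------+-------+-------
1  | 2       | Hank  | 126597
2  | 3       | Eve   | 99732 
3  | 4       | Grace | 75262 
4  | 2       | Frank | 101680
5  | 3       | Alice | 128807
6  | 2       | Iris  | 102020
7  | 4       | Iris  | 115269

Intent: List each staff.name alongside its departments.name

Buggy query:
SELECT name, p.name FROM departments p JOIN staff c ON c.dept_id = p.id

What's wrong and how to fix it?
Bug: 'name' exists in both joined tables, so the database can't tell which one is meant

Fix: Qualify the column with its table alias (c.name)

Corrected query:
SELECT c.name, p.name FROM departments p JOIN staff c ON c.dept_id = p.id

Result:
name  | name       
------+------------
Hank  | Legal      
Eve   | Finance    
Grace | Engineering
Frank | Legal      
Alice | Finance    
Iris  | Legal      
Iris  | Engineering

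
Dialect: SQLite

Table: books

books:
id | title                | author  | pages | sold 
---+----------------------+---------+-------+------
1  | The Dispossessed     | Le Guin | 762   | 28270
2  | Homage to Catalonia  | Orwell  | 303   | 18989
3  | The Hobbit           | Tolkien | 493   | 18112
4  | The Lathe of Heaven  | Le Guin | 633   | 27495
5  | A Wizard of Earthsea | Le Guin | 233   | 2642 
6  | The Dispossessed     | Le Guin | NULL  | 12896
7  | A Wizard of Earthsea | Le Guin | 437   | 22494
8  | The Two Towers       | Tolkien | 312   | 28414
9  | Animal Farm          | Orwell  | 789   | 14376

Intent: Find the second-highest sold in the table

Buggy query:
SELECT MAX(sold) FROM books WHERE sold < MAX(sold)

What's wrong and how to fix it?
Bug: MAX(sold) on the right of the comparison is an aggregate-in-WHERE error

Fix: Compute the overall MAX in a subquery, then take MAX of rows below it

Corrected query:
SELECT MAX(sold) FROM books WHERE sold < (SELECT MAX(sold) FROM books)

Result:
MAX(sold)
---------
28270    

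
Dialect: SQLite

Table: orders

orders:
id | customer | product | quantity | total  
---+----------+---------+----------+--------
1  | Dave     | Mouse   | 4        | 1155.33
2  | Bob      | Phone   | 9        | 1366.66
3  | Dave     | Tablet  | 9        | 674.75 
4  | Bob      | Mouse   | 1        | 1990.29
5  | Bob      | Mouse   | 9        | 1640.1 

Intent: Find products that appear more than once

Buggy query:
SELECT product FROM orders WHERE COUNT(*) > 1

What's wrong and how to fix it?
Bug: WHERE can't reference COUNT(*); aggregates are computed after WHERE

Fix: Group first, then use HAVING for the count condition

Corrected query:
SELECT product FROM orders GROUP BY product HAVING COUNT(*) > 1

Result:
product
-------
Mouse  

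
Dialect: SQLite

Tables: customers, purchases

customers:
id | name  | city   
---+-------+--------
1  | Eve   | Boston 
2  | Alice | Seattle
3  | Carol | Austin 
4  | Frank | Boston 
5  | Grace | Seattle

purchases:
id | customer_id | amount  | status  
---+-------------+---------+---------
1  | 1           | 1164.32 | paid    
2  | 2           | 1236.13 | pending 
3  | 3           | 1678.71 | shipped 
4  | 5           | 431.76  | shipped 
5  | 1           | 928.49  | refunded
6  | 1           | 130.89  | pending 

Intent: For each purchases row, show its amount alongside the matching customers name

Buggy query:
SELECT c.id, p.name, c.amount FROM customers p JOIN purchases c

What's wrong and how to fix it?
Bug: Missing join condition: each purchases row is matched to all customers rows instead of just its own

Fix: Specify the join condition linking the foreign key to the parent id

Corrected query:
SELECT c.id, p.name, c.amount FROM customers p JOIN purchases c ON c.customer_id = p.id

Result:
id | name  | amount 
---+-------+--------
1  | Eve   | 1164.32
2  | Alice | 1236.13
3  | Carol | 1678.71
4  | Grace | 431.76 
5  | Eve   | 928.49 
6  | Eve   | 130.89 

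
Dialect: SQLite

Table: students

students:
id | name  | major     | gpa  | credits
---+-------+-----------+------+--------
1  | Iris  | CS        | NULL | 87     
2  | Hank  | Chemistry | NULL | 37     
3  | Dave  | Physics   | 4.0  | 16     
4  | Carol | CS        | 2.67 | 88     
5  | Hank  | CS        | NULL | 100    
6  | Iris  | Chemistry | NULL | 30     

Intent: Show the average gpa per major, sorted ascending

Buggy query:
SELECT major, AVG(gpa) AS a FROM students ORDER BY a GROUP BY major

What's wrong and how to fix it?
Bug: GROUP BY must precede ORDER BY

Fix: Move ORDER BY to the end, after GROUP BY

Corrected query:
SELECT major, AVG(gpa) AS a FROM students GROUP BY major ORDER BY a

Result:
major     | a   
----------+-----
Chemistry | NULL
CS        | 2.67
Physics   | 4   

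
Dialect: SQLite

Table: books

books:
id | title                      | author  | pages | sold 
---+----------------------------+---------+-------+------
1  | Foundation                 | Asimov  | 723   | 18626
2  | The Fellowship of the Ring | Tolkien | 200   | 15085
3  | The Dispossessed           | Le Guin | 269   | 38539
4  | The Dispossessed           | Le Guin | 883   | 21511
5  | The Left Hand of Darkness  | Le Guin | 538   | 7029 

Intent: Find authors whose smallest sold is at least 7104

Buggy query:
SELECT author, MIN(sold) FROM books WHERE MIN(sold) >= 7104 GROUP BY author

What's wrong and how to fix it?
Bug: MIN() in WHERE is a misuse of aggregate

Fix: Replace WHERE with HAVING after the GROUP BY

Corrected query:
SELECT author, MIN(sold) FROM books GROUP BY author HAVING MIN(sold) >= 7104

Result:
author  | MIN(sold)
--------+----------
Asimov  | 18626    
Tolkien | 15085    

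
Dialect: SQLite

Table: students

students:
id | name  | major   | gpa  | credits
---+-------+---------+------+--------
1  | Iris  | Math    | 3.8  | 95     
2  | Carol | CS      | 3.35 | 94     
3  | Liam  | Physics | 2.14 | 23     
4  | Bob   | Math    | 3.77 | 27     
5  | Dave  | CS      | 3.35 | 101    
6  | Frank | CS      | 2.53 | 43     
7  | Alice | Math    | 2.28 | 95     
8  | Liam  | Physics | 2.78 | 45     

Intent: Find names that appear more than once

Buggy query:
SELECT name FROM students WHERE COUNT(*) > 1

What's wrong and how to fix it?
Bug: WHERE can't reference COUNT(*); aggregates are computed after WHERE

Fix: GROUP BY name, then filter groups with HAVING COUNT(*) > 1

Corrected query:
SELECT name FROM students GROUP BY name HAVING COUNT(*) > 1

Result:
name
----
Liam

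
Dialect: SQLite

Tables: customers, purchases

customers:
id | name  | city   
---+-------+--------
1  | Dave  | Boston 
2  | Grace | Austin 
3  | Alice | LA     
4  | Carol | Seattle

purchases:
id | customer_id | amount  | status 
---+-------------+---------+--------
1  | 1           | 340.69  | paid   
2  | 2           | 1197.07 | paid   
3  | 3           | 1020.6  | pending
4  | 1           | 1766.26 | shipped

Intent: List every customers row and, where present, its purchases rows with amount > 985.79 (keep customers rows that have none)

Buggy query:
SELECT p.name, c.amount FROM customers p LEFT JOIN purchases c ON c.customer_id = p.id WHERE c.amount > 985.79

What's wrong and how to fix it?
Bug: Filtering c.amount in WHERE discards the NULL rows produced by LEFT JOIN, turning it into an inner join

Fix: Move the right-table condition into the ON clause so unmatched parents are kept

Corrected query:
SELECT p.name, c.amount FROM customers p LEFT JOIN purchases c ON c.customer_id = p.id AND c.amount > 985.79

Result:
name  | amount 
------+--------
Dave  | 1766.26
Grace | 1197.07
Alice | 1020.6 
Carol | NULL   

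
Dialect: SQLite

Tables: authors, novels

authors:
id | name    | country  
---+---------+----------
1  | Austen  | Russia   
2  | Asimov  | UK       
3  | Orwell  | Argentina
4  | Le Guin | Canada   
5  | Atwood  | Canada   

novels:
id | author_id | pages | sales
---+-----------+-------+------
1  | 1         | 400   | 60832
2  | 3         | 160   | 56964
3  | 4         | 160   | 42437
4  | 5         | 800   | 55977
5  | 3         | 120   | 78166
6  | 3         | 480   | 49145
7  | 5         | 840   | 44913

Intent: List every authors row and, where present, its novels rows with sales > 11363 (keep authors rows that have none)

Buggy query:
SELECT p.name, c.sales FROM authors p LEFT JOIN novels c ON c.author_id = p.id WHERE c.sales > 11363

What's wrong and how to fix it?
Bug: A WHERE condition on the right-hand table after LEFT JOIN drops unmatched parents

Fix: Put 'c.sales > 11363' in the JOIN's ON clause instead of WHERE

Corrected query:
SELECT p.name, c.sales FROM authors p LEFT JOIN novels c ON c.author_id = p.id AND c.sales > 11363

Result:
name    | sales
--------+------
Austen  | 60832
Asimov  | NULL 
Orwell  | 49145
Orwell  | 56964
Orwell  | 78166
Le Guin | 42437
Atwood  | 44913
Atwood  | 55977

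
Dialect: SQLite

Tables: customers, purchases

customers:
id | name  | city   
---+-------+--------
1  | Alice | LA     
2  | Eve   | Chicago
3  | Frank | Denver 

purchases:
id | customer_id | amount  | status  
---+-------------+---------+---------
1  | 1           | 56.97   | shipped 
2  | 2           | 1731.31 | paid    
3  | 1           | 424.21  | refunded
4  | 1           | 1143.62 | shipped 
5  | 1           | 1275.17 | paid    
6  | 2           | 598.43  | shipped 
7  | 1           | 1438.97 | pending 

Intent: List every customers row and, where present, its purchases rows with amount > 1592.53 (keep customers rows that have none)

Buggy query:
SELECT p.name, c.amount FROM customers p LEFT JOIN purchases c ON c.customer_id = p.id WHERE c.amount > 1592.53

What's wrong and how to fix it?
Bug: A WHERE condition on the right-hand table after LEFT JOIN drops unmatched parents

Fix: Move the right-table condition into the ON clause so unmatched parents are kept

Corrected query:
SELECT p.name, c.amount FROM customers p LEFT JOIN purchases c ON c.customer_id = p.id AND c.amount > 1592.53

Result:
name  | amount 
------+--------
Alice | NULL   
Eve   | 1731.31
Frank | NULL   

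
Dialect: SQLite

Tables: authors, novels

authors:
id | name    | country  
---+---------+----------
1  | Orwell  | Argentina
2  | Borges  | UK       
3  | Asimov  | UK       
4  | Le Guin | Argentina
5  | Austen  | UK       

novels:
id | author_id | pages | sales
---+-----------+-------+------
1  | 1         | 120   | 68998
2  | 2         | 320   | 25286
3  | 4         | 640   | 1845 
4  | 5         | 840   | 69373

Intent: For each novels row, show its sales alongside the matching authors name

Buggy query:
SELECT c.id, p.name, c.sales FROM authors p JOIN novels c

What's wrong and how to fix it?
Bug: JOIN with no ON clause produces a cartesian product; every novels row pairs with every authors row

Fix: Add ON c.author_id = p.id to the JOIN

Corrected query:
SELECT c.id, p.name, c.sales FROM authors p JOIN novels c ON c.author_id = p.id

Result:
id | name    | sales
---+---------+------
1  | Orwell  | 68998
2  | Borges  | 25286
3  | Le Guin | 1845 
4  | Austen  | 69373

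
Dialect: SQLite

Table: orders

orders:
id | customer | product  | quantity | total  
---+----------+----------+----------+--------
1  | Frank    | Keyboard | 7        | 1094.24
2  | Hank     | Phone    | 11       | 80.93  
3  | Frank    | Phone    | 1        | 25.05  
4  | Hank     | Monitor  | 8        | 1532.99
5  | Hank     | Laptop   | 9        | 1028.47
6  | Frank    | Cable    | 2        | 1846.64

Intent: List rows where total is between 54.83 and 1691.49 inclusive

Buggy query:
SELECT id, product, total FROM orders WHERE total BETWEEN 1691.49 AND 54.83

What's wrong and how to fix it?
Bug: The bounds are reversed; BETWEEN a AND b requires a <= b to match anything

Fix: Write BETWEEN 54.83 AND 1691.49

Corrected query:
SELECT id, product, total FROM orders WHERE total BETWEEN 54.83 AND 1691.49

Result:
id | product  | total  
---+----------+--------
1  | Keyboard | 1094.24
2  | Phone    | 80.93  
4  | Monitor  | 1532.99
5  | Laptop   | 1028.47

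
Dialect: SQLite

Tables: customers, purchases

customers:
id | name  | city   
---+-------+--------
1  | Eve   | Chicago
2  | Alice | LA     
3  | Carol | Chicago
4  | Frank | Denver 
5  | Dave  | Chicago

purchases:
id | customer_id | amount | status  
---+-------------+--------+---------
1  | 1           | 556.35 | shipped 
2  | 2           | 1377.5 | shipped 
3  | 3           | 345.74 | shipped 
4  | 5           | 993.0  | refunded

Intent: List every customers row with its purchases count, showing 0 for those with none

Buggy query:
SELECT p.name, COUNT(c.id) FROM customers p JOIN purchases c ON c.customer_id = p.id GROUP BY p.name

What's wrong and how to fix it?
Bug: An inner join excludes parents with zero children

Fix: Switch to LEFT JOIN to retain unmatched parent rows

Corrected query:
SELECT p.name, COUNT(c.id) FROM customers p LEFT JOIN purchases c ON c.customer_id = p.id GROUP BY p.name

Result:
name  | COUNT(c.id)
------+------------
Alice | 1          
Carol | 1          
Dave  | 1          
Eve   | 1          
Frank | 0          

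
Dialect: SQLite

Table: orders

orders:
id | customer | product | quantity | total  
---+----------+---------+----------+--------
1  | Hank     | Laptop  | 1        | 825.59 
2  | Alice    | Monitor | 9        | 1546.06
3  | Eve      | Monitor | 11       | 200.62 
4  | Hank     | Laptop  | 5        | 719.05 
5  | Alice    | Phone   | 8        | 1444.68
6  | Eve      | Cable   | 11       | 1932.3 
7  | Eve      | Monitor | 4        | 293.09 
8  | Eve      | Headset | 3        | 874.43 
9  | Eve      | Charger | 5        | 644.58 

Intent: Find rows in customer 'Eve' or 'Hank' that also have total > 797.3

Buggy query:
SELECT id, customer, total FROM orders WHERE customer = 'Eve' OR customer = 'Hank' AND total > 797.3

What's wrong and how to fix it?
Bug: Without parentheses, AND is evaluated before OR, so the total filter only applies to the 'Hank' branch

Fix: Group the OR with parentheses (or use IN), then AND the threshold

Corrected query:
SELECT id, customer, total FROM orders WHERE (customer = 'Eve' OR customer = 'Hank') AND total > 797.3

Result:
id | customer | total 
---+----------+-------
1  | Hank     | 825.59
6  | Eve      | 1932.3
8  | Eve      | 874.43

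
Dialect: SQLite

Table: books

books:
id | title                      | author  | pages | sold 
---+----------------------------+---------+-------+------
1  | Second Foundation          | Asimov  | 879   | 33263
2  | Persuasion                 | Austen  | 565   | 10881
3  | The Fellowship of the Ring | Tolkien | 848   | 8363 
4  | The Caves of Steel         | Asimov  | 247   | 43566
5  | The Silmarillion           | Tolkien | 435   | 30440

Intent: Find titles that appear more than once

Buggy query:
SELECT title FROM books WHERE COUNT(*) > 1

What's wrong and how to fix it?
Bug: COUNT(*) is an aggregate and cannot be used in WHERE

Fix: Group first, then use HAVING for the count condition

Corrected query:
SELECT title FROM books GROUP BY title HAVING COUNT(*) > 1

Result:
(no rows)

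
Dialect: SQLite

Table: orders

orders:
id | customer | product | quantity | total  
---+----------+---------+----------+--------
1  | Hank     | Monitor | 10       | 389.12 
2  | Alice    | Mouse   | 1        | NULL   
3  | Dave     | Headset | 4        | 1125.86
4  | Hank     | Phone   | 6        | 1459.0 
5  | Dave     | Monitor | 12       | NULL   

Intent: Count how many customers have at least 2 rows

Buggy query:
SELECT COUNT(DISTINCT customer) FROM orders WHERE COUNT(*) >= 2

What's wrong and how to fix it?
Bug: WHERE filters individual rows, not groups, so a group-level COUNT is invalid there

Fix: Use a subquery that GROUPs and filters with HAVING, then count its rows

Corrected query:
SELECT COUNT(*) FROM (SELECT customer FROM orders GROUP BY customer HAVING COUNT(*) >= 2)

Result:
COUNT(*)
--------
2       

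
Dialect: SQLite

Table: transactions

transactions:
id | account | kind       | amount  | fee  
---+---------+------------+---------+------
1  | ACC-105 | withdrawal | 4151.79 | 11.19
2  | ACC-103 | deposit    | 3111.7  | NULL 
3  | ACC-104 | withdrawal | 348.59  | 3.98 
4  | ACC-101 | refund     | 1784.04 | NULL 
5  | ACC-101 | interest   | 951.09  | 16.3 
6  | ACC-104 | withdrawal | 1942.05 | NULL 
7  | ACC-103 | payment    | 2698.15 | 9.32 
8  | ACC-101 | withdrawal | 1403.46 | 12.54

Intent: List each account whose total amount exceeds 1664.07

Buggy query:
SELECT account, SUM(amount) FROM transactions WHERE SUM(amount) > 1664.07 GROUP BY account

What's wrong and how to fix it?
Bug: WHERE runs before GROUP BY, so aggregates aren't available there

Fix: Use HAVING (which filters groups after aggregation) instead of WHERE

Corrected query:
SELECT account, SUM(amount) FROM transactions GROUP BY account HAVING SUM(amount) > 1664.07

Result:
account | SUM(amount)
--------+------------
ACC-101 | 4138.59    
ACC-103 | 5809.85    
ACC-104 | 2290.64    
ACC-105 | 4151.79    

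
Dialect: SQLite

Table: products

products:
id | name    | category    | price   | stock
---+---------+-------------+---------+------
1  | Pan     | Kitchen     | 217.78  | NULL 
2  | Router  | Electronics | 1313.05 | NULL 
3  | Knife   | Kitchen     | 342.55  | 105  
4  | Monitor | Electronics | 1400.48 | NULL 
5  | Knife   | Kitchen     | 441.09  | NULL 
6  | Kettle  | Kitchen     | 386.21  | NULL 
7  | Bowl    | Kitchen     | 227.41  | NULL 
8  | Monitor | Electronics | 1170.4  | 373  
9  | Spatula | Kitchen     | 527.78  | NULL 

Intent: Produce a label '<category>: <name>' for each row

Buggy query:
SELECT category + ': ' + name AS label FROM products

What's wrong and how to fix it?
Bug: SQLite uses || for string concatenation; + coerces text to numbers (yielding 0)

Fix: Replace + with || to concatenate text

Corrected query:
SELECT category || ': ' || name AS label FROM products

Result:
label               
--------------------
Kitchen: Pan        
Electronics: Router 
Kitchen: Knife      
Electronics: Monitor
Kitchen: Knife      
Kitchen: Kettle     
Kitchen: Bowl       
Electronics: Monitor
Kitchen: Spatula    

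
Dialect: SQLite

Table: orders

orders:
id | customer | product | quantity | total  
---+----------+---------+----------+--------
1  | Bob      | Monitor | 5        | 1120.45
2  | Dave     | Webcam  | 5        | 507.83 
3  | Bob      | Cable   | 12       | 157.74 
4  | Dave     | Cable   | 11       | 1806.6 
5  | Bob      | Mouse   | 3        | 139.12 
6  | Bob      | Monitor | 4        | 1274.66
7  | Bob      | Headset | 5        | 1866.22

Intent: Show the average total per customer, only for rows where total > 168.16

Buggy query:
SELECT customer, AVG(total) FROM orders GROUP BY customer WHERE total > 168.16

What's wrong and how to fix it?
Bug: WHERE cannot follow GROUP BY

Fix: Move the WHERE clause before GROUP BY

Corrected query:
SELECT customer, AVG(total) FROM orders WHERE total > 168.16 GROUP BY customer

Result:
customer | AVG(total) 
---------+------------
Bob      | 1420.443333
Dave     | 1157.215   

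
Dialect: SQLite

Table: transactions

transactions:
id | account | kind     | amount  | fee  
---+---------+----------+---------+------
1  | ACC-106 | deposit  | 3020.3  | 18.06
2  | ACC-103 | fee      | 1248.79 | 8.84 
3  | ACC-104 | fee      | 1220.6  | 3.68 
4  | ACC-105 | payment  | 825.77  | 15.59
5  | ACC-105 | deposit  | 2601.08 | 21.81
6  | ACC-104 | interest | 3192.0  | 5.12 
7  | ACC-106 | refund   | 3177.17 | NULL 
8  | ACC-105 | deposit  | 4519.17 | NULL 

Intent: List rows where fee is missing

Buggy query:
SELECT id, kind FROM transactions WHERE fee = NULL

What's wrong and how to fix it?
Bug: '= NULL' is always unknown in SQL three-valued logic, so no rows match

Fix: Use IS NULL to test for NULL

Corrected query:
SELECT id, kind FROM transactions WHERE fee IS NULL

Result:
id | kind   
---+--------
7  | refund 
8  | deposit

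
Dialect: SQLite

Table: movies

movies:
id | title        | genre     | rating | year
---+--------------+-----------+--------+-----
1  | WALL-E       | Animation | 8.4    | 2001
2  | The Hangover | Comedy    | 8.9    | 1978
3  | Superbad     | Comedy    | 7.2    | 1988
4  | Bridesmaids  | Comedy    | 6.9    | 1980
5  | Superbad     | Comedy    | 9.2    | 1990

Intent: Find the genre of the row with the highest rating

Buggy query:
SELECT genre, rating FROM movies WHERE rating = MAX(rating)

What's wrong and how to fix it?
Bug: MAX(rating) is an aggregate and cannot be used directly in WHERE

Fix: Use a subquery: WHERE rating = (SELECT MAX(rating) FROM movies)

Corrected query:
SELECT genre, rating FROM movies WHERE rating = (SELECT MAX(rating) FROM movies)

Result:
genre  | rating
-------+-------
Comedy | 9.2   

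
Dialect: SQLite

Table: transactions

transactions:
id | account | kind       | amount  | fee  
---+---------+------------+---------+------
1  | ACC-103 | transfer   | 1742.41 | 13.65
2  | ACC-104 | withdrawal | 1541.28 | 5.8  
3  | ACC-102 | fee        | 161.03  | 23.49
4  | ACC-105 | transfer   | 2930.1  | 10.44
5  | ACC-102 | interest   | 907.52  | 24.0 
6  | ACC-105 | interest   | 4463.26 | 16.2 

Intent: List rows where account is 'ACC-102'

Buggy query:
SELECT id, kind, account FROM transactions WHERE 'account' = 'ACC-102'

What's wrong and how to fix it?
Bug: Single quotes denote string literals in SQL; the column name is being compared as a constant string

Fix: Reference the column as account without single quotes

Corrected query:
SELECT id, kind, account FROM transactions WHERE account = 'ACC-102'

Result:
id | kind     | account
---+----------+--------
3  | fee      | ACC-102
5  | interest | ACC-102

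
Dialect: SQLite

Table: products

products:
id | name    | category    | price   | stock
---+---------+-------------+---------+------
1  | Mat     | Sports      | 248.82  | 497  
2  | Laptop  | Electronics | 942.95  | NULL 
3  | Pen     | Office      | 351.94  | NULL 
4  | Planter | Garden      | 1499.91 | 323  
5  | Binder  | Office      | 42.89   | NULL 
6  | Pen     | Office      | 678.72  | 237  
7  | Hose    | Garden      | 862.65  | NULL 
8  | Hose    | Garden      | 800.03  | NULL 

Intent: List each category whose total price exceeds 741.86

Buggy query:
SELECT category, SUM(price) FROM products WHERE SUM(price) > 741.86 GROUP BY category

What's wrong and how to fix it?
Bug: WHERE runs before GROUP BY, so aggregates aren't available there

Fix: Move the aggregate condition to a HAVING clause

Corrected query:
SELECT category, SUM(price) FROM products GROUP BY category HAVING SUM(price) > 741.86

Result:
category    | SUM(price)
------------+-----------
Electronics | 942.95    
Garden      | 3162.59   
Office      | 1073.55   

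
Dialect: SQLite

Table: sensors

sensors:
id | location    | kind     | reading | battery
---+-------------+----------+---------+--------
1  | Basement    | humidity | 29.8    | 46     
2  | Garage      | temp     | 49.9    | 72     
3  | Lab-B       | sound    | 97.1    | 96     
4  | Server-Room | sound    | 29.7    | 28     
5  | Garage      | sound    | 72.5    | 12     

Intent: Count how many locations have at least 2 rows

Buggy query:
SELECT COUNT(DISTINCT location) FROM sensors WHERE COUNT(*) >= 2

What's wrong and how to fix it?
Bug: COUNT(*) cannot appear in WHERE; the per-group count doesn't exist yet

Fix: Use a subquery that GROUPs and filters with HAVING, then count its rows

Corrected query:
SELECT COUNT(*) FROM (SELECT location FROM sensors GROUP BY location HAVING COUNT(*) >= 2)

Result:
COUNT(*)
--------
1       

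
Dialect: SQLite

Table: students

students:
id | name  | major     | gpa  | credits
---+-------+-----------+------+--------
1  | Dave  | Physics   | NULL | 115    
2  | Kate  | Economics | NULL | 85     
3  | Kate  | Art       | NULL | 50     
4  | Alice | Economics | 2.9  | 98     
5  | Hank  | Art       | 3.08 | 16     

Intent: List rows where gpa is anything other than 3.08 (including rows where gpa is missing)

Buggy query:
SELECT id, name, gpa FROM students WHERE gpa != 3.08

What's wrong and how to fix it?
Bug: 'gpa != 3.08' is unknown when gpa is NULL, so NULL rows are silently excluded

Fix: Add an explicit OR gpa IS NULL to include the missing-value rows

Corrected query:
SELECT id, name, gpa FROM students WHERE gpa != 3.08 OR gpa IS NULL

Result:
id | name  | gpa 
---+-------+-----
1  | Dave  | NULL
2  | Kate  | NULL
3  | Kate  | NULL
4  | Alice | 2.9 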